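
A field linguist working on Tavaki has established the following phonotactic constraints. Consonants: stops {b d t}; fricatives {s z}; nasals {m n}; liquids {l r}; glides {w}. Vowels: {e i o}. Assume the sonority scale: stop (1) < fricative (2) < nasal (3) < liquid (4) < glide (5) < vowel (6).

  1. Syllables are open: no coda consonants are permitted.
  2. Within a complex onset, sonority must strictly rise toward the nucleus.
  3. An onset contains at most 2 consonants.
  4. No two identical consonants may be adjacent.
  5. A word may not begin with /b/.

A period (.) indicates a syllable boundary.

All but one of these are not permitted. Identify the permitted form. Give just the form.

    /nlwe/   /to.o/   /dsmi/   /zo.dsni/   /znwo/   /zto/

/nlwe/ — violates constraint 3: syllable 1 onset /nlw/ has 3 consonants (> 2) → not permitted
/to.o/ — σ1 onset /t/, coda /∅/ ok; σ2 onset /∅/, coda /∅/ ok → permitted
/dsmi/ — violates constraint 3: syllable 1 onset /dsm/ has 3 consonants (> 2) → not permitted
/zo.dsni/ — violates constraint 3: syllable 2 onset /dsn/ has 3 consonants (> 2) → not permitted
/znwo/ — violates constraint 3: syllable 1 onset /znw/ has 3 consonants (> 2) → not permitted
/zto/ — violates constraint 2: syllable 1 onset /zt/: /z/ (fricative, 2) → /t/ (stop, 1) does not rise → not permitted

/to.o/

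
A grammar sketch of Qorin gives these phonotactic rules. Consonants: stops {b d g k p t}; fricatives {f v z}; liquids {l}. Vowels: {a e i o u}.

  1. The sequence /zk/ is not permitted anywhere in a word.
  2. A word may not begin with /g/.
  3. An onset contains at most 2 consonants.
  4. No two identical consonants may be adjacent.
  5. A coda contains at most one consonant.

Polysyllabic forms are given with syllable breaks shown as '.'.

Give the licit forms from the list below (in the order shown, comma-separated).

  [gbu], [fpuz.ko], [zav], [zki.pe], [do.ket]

[gbu] — violates constraint 2: word begins with /g/ → illicit
[fpuz.ko] — violates constraint 1: contains banned sequence /zk/ → illicit
[zav] — σ1 onset /z/, coda /v/ ok → licit
[zki.pe] — violates constraint 1: contains banned sequence /zk/ → illicit
[do.ket] — σ1 onset /d/, coda /∅/ ok; σ2 onset /k/, coda /t/ ok → licit

[zav], [do.ket]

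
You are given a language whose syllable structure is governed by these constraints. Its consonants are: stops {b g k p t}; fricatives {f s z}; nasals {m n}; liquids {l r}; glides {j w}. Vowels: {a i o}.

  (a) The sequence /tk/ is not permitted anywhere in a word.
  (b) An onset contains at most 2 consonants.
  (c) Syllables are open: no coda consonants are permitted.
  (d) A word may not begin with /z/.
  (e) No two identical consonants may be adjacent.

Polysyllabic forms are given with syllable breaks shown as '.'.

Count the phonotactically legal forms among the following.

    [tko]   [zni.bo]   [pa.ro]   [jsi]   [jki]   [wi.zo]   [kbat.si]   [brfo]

[tko] — violates constraint (a): contains banned sequence /tk/ → phonotactically illegal
[zni.bo] — violates constraint (d): word begins with /z/ → phonotactically illegal
[pa.ro] — σ1 onset /p/, coda /∅/ ok; σ2 onset /r/, coda /∅/ ok → phonotactically legal
[jsi] — σ1 onset /js/ (2C), coda /∅/ ok → phonotactically legal
[jki] — σ1 onset /jk/ (2C), coda /∅/ ok → phonotactically legal
[wi.zo] — σ1 onset /w/, coda /∅/ ok; σ2 onset /z/, coda /∅/ ok → phonotactically legal
[kbat.si] — violates constraint (c): syllable 1 coda /t/ has 1 consonant (> 0) → phonotactically illegal
[brfo] — violates constraint (b): syllable 1 onset /brf/ has 3 consonants (> 2) → phonotactically illegal
Phonotactically legal: [pa.ro], [jsi], [jki], [wi.zo] → 4.

4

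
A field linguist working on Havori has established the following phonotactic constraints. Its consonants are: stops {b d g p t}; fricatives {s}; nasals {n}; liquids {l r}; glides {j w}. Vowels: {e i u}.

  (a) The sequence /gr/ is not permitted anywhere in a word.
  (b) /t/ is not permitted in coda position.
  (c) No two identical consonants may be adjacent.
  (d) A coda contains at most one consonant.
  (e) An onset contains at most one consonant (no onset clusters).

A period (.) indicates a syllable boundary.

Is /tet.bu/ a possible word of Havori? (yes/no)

no

/tet.bu/ — violates constraint (b): syllable 1 coda contains /t/ → ill-formed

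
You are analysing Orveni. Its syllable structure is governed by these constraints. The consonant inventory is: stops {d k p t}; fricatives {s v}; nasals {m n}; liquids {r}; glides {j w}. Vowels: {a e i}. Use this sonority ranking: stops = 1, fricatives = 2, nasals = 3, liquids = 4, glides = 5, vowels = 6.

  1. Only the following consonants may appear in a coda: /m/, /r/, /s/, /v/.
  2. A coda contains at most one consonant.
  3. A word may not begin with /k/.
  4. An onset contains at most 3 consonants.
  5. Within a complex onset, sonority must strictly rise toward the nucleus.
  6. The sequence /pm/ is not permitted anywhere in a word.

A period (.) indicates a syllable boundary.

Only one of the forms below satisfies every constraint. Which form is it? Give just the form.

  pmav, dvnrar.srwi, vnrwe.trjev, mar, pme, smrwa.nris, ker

mar

pmav — violates constraint 6: contains banned sequence /pm/ → phonotactically illegal
dvnrar.srwi — violates constraint 4: syllable 1 onset /dvnr/ has 4 consonants (> 3) → phonotactically illegal
vnrwe.trjev — violates constraint 4: syllable 1 onset /vnrw/ has 4 consonants (> 3) → phonotactically illegal
mar — σ1 onset /m/, coda /r/ ok → phonotactically legal
pme — violates constraint 6: contains banned sequence /pm/ → phonotactically illegal
smrwa.nris — violates constraint 4: syllable 1 onset /smrw/ has 4 consonants (> 3) → phonotactically illegal
ker — violates constraint 3: word begins with /k/ → phonotactically illegal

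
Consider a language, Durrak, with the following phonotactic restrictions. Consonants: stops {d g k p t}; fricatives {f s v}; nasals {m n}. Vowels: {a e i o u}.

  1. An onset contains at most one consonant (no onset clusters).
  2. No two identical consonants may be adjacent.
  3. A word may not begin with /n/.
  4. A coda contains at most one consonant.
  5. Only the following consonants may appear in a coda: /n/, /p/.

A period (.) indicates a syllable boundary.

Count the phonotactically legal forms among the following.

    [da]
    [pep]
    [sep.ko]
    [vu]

4

[da] — σ1 onset /d/, coda /∅/ ok → phonotactically legal
[pep] — σ1 onset /p/, coda /p/ ok → phonotactically legal
[sep.ko] — σ1 onset /s/, coda /p/ ok; σ2 onset /k/, coda /∅/ ok → phonotactically legal
[vu] — σ1 onset /v/, coda /∅/ ok → phonotactically legal
Phonotactically legal: [da], [pep], [sep.ko], [vu] → 4.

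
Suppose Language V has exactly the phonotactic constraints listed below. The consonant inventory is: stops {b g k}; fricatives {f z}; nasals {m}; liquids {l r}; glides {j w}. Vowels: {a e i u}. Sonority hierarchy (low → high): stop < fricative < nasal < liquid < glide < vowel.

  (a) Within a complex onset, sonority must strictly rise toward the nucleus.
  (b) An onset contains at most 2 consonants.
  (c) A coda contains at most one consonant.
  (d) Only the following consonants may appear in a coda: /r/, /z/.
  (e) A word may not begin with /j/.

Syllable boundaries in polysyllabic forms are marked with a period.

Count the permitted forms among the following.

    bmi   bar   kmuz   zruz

bmi — σ1 onset /bm/ (1→3 rises), coda /∅/ ok → permitted
bar — σ1 onset /b/, coda /r/ ok → permitted
kmuz — σ1 onset /km/ (1→3 rises), coda /z/ ok → permitted
zruz — σ1 onset /zr/ (2→4 rises), coda /z/ ok → permitted
Permitted: bmi, bar, kmuz, zruz → 4.

4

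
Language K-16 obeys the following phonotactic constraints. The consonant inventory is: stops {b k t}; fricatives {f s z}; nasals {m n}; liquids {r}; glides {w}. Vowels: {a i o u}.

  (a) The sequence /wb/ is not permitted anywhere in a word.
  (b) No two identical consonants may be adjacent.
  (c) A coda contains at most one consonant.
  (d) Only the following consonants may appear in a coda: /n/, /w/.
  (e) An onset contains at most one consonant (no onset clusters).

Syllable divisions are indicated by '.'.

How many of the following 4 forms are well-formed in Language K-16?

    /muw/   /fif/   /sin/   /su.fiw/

3

/muw/ — σ1 onset /m/, coda /w/ ok → well-formed
/fif/ — violates constraint (d): syllable 1 coda contains /f/, which is not a licensed coda consonant → ill-formed
/sin/ — σ1 onset /s/, coda /n/ ok → well-formed
/su.fiw/ — σ1 onset /s/, coda /∅/ ok; σ2 onset /f/, coda /w/ ok → well-formed
Well-formed: /muw/, /sin/, /su.fiw/ → 3.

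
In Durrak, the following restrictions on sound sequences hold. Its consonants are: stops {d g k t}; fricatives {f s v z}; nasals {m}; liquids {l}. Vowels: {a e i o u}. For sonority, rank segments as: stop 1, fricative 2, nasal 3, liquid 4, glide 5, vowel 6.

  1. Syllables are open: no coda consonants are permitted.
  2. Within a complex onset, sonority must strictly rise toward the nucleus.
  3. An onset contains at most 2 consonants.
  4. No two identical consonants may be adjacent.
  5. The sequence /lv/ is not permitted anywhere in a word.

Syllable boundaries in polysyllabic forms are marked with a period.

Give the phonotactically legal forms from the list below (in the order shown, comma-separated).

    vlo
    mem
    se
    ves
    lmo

vlo — σ1 onset /vl/ (2→4 rises), coda /∅/ ok → phonotactically legal
mem — violates constraint 1: syllable 1 coda /m/ has 1 consonant (> 0) → phonotactically illegal
se — σ1 onset /s/, coda /∅/ ok → phonotactically legal
ves — violates constraint 1: syllable 1 coda /s/ has 1 consonant (> 0) → phonotactically illegal
lmo — violates constraint 2: syllable 1 onset /lm/: /l/ (liquid, 4) → /m/ (nasal, 3) does not rise → phonotactically illegal

vlo, se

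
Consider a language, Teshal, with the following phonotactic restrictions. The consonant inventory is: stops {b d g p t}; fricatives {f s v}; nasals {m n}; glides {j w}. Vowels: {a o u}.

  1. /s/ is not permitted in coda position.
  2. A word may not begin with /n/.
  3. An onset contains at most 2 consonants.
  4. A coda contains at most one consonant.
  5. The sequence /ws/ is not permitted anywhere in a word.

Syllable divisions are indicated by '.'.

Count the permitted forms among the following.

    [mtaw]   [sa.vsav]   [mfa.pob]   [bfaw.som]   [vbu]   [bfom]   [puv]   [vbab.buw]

7

[mtaw] — σ1 onset /mt/ (2C), coda /w/ ok → permitted
[sa.vsav] — σ1 onset /s/, coda /∅/ ok; σ2 onset /vs/ (2C), coda /v/ ok → permitted
[mfa.pob] — σ1 onset /mf/ (2C), coda /∅/ ok; σ2 onset /p/, coda /b/ ok → permitted
[bfaw.som] — violates constraint 5: contains banned sequence /ws/ → not permitted
[vbu] — σ1 onset /vb/ (2C), coda /∅/ ok → permitted
[bfom] — σ1 onset /bf/ (2C), coda /m/ ok → permitted
[puv] — σ1 onset /p/, coda /v/ ok → permitted
[vbab.buw] — σ1 onset /vb/ (2C), coda /b/ ok; σ2 onset /b/, coda /w/ ok → permitted
Permitted: [mtaw], [sa.vsav], [mfa.pob], [vbu], [bfom], [puv], [vbab.buw] → 7.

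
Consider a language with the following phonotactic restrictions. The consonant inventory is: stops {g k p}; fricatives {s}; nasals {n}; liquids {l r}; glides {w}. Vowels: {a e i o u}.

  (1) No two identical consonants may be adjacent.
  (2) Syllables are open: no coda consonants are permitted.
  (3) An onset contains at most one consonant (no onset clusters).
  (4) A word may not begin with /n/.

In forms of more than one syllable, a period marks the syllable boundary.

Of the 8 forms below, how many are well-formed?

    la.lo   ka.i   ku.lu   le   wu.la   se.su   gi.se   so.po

8

la.lo — σ1 onset /l/, coda /∅/ ok; σ2 onset /l/, coda /∅/ ok → well-formed
ka.i — σ1 onset /k/, coda /∅/ ok; σ2 onset /∅/, coda /∅/ ok → well-formed
ku.lu — σ1 onset /k/, coda /∅/ ok; σ2 onset /l/, coda /∅/ ok → well-formed
le — σ1 onset /l/, coda /∅/ ok → well-formed
wu.la — σ1 onset /w/, coda /∅/ ok; σ2 onset /l/, coda /∅/ ok → well-formed
se.su — σ1 onset /s/, coda /∅/ ok; σ2 onset /s/, coda /∅/ ok → well-formed
gi.se — σ1 onset /g/, coda /∅/ ok; σ2 onset /s/, coda /∅/ ok → well-formed
so.po — σ1 onset /s/, coda /∅/ ok; σ2 onset /p/, coda /∅/ ok → well-formed
Well-formed: la.lo, ka.i, ku.lu, le, wu.la, se.su, gi.se, so.po → 8.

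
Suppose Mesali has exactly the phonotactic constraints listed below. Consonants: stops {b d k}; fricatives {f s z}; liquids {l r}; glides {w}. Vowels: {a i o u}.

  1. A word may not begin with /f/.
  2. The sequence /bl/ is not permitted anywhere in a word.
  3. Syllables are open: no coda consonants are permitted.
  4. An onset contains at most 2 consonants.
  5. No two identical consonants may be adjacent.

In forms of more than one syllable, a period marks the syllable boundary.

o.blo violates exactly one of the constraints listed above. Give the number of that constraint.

o.blo: contains banned sequence /bl/.
This is a violation of constraint 2: "The sequence /bl/ is not permitted anywhere in a word."
The remaining constraints (1, 3, 4, 5) are satisfied.

2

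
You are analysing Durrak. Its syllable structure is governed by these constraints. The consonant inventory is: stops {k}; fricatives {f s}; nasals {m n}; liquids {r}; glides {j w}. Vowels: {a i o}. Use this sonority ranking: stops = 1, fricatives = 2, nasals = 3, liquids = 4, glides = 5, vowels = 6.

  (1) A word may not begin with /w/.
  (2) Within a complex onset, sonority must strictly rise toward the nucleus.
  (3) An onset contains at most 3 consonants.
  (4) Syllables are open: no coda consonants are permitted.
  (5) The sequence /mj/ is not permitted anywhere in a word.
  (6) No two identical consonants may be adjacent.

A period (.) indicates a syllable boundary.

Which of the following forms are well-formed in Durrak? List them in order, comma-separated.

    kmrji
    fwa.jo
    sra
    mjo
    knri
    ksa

fwa.jo, sra, knri, ksa

kmrji — violates constraint 3: syllable 1 onset /kmrj/ has 4 consonants (> 3) → ill-formed
fwa.jo — σ1 onset /fw/ (2→5 rises), coda /∅/ ok; σ2 onset /j/, coda /∅/ ok → well-formed
sra — σ1 onset /sr/ (2→4 rises), coda /∅/ ok → well-formed
mjo — violates constraint 5: contains banned sequence /mj/ → ill-formed
knri — σ1 onset /knr/ (1→3→4 rises), coda /∅/ ok → well-formed
ksa — σ1 onset /ks/ (1→2 rises), coda /∅/ ok → well-formed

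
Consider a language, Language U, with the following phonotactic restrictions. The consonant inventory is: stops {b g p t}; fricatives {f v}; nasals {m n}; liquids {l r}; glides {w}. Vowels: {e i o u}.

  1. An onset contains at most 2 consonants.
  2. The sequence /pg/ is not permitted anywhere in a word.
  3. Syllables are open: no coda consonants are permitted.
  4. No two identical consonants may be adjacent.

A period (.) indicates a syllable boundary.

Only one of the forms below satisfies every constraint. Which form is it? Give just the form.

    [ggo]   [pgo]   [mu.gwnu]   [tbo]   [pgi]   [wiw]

[tbo]

[ggo] — violates constraint 4: adjacent identical consonants /gg/ → illicit
[pgo] — violates constraint 2: contains banned sequence /pg/ → illicit
[mu.gwnu] — violates constraint 1: syllable 2 onset /gwn/ has 3 consonants (> 2) → illicit
[tbo] — σ1 onset /tb/ (2C), coda /∅/ ok → licit
[pgi] — violates constraint 2: contains banned sequence /pg/ → illicit
[wiw] — violates constraint 3: syllable 1 coda /w/ has 1 consonant (> 0) → illicit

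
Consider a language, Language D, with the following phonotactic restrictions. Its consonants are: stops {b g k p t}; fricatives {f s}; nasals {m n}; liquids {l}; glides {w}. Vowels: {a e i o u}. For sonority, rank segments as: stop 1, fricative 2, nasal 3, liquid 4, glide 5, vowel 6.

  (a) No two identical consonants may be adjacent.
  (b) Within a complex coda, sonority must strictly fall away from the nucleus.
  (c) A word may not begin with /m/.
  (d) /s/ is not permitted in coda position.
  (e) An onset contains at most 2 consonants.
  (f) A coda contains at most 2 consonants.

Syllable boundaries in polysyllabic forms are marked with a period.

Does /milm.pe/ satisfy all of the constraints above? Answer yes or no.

no

/milm.pe/ — violates constraint (c): word begins with /m/ → ill-formed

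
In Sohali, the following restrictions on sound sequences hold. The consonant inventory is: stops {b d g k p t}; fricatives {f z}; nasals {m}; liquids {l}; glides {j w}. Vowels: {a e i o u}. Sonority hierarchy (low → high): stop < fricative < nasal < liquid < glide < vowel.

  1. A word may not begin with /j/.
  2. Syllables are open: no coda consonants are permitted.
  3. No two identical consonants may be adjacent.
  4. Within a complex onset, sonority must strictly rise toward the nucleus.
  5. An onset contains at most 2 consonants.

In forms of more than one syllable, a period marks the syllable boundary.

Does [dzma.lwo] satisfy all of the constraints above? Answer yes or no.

no

[dzma.lwo] — violates constraint 5: syllable 1 onset /dzm/ has 3 consonants (> 2) → illicit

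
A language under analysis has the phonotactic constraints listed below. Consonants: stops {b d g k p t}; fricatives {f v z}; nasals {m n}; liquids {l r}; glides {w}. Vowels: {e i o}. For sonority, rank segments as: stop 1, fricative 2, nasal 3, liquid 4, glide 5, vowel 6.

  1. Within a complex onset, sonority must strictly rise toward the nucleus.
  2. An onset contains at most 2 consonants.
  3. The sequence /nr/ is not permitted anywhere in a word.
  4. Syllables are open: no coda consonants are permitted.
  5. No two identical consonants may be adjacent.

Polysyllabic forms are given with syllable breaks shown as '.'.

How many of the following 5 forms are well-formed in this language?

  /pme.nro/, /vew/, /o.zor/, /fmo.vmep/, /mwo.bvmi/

0

/pme.nro/ — violates constraint 3: contains banned sequence /nr/ → ill-formed
/vew/ — violates constraint 4: syllable 1 coda /w/ has 1 consonant (> 0) → ill-formed
/o.zor/ — violates constraint 4: syllable 2 coda /r/ has 1 consonant (> 0) → ill-formed
/fmo.vmep/ — violates constraint 4: syllable 2 coda /p/ has 1 consonant (> 0) → ill-formed
/mwo.bvmi/ — violates constraint 2: syllable 2 onset /bvm/ has 3 consonants (> 2) → ill-formed
No form is well-formed → 0.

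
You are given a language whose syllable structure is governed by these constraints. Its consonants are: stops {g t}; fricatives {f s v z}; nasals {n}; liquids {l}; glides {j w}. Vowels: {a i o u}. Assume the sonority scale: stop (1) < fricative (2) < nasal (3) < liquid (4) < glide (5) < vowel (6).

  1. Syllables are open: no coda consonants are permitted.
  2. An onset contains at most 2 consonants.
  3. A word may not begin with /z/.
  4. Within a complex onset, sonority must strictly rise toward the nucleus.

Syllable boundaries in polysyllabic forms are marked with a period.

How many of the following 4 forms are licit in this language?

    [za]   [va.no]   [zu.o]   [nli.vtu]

[za] — violates constraint 3: word begins with /z/ → illicit
[va.no] — σ1 onset /v/, coda /∅/ ok; σ2 onset /n/, coda /∅/ ok → licit
[zu.o] — violates constraint 3: word begins with /z/ → illicit
[nli.vtu] — violates constraint 4: syllable 2 onset /vt/: /v/ (fricative, 2) → /t/ (stop, 1) does not rise → illicit
Licit: [va.no] → 1.

1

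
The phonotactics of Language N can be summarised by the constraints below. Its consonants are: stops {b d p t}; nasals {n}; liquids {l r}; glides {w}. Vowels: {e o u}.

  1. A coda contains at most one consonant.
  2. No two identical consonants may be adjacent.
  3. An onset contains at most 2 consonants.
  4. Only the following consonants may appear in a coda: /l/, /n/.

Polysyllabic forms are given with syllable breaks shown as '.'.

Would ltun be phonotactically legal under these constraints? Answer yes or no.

ltun — σ1 onset /lt/ (2C), coda /n/ ok → phonotactically legal

yes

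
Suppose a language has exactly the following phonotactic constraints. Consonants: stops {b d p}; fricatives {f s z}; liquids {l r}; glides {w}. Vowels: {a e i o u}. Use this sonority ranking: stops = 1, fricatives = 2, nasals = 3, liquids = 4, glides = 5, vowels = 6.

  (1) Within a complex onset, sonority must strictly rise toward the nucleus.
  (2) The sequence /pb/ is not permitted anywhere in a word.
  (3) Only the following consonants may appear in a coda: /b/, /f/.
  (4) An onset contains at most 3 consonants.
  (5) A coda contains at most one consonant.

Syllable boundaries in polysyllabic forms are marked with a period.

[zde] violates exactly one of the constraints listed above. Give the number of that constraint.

1

[zde]: syllable 1 onset /zd/: /z/ (fricative, 2) → /d/ (stop, 1) does not rise.
This is a violation of constraint 1: "Within a complex onset, sonority must strictly rise toward the nucleus."
The remaining constraints (2, 3, 4, 5) are satisfied.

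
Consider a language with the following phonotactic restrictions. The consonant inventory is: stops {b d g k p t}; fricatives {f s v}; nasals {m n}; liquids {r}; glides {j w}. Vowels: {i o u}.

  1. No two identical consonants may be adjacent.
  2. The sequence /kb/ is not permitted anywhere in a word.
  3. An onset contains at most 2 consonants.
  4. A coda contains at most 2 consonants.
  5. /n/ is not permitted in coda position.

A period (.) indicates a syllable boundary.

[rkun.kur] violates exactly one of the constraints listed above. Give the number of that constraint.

[rkun.kur]: syllable 1 coda contains /n/.
This is a violation of constraint 5: "/n/ is not permitted in coda position."
The remaining constraints (1, 2, 3, 4) are satisfied.

5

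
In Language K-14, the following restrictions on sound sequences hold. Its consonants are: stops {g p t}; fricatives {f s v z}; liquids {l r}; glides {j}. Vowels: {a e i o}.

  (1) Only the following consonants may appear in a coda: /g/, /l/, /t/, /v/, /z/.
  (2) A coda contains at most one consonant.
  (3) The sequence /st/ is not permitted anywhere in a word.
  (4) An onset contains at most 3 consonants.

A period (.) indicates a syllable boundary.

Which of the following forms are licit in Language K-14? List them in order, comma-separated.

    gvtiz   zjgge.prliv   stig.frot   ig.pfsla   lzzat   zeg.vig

gvtiz, lzzat, zeg.vig

gvtiz — σ1 onset /gvt/ (3C), coda /z/ ok → licit
zjgge.prliv — violates constraint 4: syllable 1 onset /zjgg/ has 4 consonants (> 3) → illicit
stig.frot — violates constraint 3: contains banned sequence /st/ → illicit
ig.pfsla — violates constraint 4: syllable 2 onset /pfsl/ has 4 consonants (> 3) → illicit
lzzat — σ1 onset /lzz/ (3C), coda /t/ ok → licit
zeg.vig — σ1 onset /z/, coda /g/ ok; σ2 onset /v/, coda /g/ ok → licit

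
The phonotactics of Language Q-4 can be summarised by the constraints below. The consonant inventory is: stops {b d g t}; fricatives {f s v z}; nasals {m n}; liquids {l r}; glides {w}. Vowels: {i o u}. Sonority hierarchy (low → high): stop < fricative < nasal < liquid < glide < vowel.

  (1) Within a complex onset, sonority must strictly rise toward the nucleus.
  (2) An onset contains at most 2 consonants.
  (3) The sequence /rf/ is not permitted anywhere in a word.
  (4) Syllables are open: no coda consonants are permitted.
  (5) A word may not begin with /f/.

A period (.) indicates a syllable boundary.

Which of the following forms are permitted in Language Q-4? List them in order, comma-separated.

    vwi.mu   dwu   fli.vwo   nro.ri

vwi.mu, dwu, nro.ri

vwi.mu — σ1 onset /vw/ (2→5 rises), coda /∅/ ok; σ2 onset /m/, coda /∅/ ok → permitted
dwu — σ1 onset /dw/ (1→5 rises), coda /∅/ ok → permitted
fli.vwo — violates constraint 5: word begins with /f/ → not permitted
nro.ri — σ1 onset /nr/ (3→4 rises), coda /∅/ ok; σ2 onset /r/, coda /∅/ ok → permitted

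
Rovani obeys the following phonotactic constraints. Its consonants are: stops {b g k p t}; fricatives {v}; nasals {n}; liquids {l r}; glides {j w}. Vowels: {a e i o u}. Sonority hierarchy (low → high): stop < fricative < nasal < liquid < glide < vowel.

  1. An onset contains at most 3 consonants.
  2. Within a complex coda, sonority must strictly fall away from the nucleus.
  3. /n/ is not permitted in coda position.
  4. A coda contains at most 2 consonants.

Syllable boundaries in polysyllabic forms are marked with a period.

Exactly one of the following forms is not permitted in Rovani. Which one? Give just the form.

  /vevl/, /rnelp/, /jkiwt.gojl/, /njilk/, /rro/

/vevl/

/vevl/ — violates constraint 2: syllable 1 coda /vl/: /v/ (fricative, 2) → /l/ (liquid, 4) does not fall → not permitted
/rnelp/ — σ1 onset /rn/ (2C), coda /lp/ (4→1 falls) ok → permitted
/jkiwt.gojl/ — σ1 onset /jk/ (2C), coda /wt/ (5→1 falls) ok; σ2 onset /g/, coda /jl/ (5→4 falls) ok → permitted
/njilk/ — σ1 onset /nj/ (2C), coda /lk/ (4→1 falls) ok → permitted
/rro/ — σ1 onset /rr/ (2C), coda /∅/ ok → permitted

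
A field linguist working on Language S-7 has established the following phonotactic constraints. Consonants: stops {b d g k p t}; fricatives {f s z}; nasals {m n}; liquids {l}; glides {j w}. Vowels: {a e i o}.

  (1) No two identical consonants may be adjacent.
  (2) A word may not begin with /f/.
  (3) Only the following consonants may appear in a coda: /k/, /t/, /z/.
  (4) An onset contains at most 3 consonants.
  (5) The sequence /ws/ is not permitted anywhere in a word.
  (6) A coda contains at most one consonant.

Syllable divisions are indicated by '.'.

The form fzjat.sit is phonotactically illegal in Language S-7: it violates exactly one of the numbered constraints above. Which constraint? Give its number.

2

fzjat.sit: word begins with /f/.
This is a violation of constraint 2: "A word may not begin with /f/."
The remaining constraints (1, 3, 4, 5, 6) are satisfied.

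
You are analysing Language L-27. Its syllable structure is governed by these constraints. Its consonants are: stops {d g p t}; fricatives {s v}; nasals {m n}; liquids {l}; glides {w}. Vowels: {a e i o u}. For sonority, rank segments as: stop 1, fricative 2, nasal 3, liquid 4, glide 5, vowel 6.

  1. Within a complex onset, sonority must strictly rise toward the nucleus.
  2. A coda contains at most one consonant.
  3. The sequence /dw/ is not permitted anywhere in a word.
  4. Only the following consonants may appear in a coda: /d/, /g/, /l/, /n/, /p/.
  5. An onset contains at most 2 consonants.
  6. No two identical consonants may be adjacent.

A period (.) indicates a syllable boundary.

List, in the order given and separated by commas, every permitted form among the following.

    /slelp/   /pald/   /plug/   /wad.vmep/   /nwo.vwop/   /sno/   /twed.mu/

/slelp/ — violates constraint 2: syllable 1 coda /lp/ has 2 consonants (> 1) → not permitted
/pald/ — violates constraint 2: syllable 1 coda /ld/ has 2 consonants (> 1) → not permitted
/plug/ — σ1 onset /pl/ (1→4 rises), coda /g/ ok → permitted
/wad.vmep/ — σ1 onset /w/, coda /d/ ok; σ2 onset /vm/ (2→3 rises), coda /p/ ok → permitted
/nwo.vwop/ — σ1 onset /nw/ (3→5 rises), coda /∅/ ok; σ2 onset /vw/ (2→5 rises), coda /p/ ok → permitted
/sno/ — σ1 onset /sn/ (2→3 rises), coda /∅/ ok → permitted
/twed.mu/ — σ1 onset /tw/ (1→5 rises), coda /d/ ok; σ2 onset /m/, coda /∅/ ok → permitted

/plug/, /wad.vmep/, /nwo.vwop/, /sno/, /twed.mu/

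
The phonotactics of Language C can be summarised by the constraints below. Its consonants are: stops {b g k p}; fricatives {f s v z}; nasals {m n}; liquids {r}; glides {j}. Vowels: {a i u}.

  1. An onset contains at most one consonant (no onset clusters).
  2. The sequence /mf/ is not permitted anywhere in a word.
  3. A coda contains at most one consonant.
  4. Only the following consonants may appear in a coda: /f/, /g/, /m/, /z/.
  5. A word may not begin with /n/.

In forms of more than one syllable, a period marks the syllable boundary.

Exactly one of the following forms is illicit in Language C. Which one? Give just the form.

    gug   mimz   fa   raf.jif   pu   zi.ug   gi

mimz

gug — σ1 onset /g/, coda /g/ ok → licit
mimz — violates constraint 3: syllable 1 coda /mz/ has 2 consonants (> 1) → illicit
fa — σ1 onset /f/, coda /∅/ ok → licit
raf.jif — σ1 onset /r/, coda /f/ ok; σ2 onset /j/, coda /f/ ok → licit
pu — σ1 onset /p/, coda /∅/ ok → licit
zi.ug — σ1 onset /z/, coda /∅/ ok; σ2 onset /∅/, coda /g/ ok → licit
gi — σ1 onset /g/, coda /∅/ ok → licit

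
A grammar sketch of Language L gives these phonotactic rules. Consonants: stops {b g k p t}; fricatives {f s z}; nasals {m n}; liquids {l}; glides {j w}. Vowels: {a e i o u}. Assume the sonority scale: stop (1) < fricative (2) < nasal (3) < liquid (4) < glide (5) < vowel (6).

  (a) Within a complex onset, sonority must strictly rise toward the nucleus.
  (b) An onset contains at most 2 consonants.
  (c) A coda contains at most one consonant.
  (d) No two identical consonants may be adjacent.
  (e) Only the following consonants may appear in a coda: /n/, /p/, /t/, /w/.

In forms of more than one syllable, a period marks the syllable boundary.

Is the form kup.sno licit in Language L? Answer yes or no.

kup.sno — σ1 onset /k/, coda /p/ ok; σ2 onset /sn/ (2→3 rises), coda /∅/ ok → licit

yes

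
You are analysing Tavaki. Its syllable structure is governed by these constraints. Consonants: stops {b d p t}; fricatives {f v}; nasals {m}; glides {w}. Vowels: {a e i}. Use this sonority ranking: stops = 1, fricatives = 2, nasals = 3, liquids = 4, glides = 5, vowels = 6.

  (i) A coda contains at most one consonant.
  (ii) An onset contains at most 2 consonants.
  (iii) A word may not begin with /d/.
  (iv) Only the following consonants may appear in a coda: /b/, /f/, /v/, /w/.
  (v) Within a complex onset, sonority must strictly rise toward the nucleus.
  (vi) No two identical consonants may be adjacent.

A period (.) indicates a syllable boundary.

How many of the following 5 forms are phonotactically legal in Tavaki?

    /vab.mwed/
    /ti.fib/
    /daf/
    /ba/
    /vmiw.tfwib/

/vab.mwed/ — violates constraint (iv): syllable 2 coda contains /d/, which is not a licensed coda consonant → phonotactically illegal
/ti.fib/ — σ1 onset /t/, coda /∅/ ok; σ2 onset /f/, coda /b/ ok → phonotactically legal
/daf/ — violates constraint (iii): word begins with /d/ → phonotactically illegal
/ba/ — σ1 onset /b/, coda /∅/ ok → phonotactically legal
/vmiw.tfwib/ — violates constraint (ii): syllable 2 onset /tfw/ has 3 consonants (> 2) → phonotactically illegal
Phonotactically legal: /ti.fib/, /ba/ → 2.

2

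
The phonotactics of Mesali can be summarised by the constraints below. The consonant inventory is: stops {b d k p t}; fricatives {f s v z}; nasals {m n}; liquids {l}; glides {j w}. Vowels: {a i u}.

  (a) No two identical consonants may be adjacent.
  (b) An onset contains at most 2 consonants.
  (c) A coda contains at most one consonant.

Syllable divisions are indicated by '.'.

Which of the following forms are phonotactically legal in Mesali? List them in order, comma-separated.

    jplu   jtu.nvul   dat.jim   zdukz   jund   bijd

jtu.nvul, dat.jim

jplu — violates constraint (b): syllable 1 onset /jpl/ has 3 consonants (> 2) → phonotactically illegal
jtu.nvul — σ1 onset /jt/ (2C), coda /∅/ ok; σ2 onset /nv/ (2C), coda /l/ ok → phonotactically legal
dat.jim — σ1 onset /d/, coda /t/ ok; σ2 onset /j/, coda /m/ ok → phonotactically legal
zdukz — violates constraint (c): syllable 1 coda /kz/ has 2 consonants (> 1) → phonotactically illegal
jund — violates constraint (c): syllable 1 coda /nd/ has 2 consonants (> 1) → phonotactically illegal
bijd — violates constraint (c): syllable 1 coda /jd/ has 2 consonants (> 1) → phonotactically illegal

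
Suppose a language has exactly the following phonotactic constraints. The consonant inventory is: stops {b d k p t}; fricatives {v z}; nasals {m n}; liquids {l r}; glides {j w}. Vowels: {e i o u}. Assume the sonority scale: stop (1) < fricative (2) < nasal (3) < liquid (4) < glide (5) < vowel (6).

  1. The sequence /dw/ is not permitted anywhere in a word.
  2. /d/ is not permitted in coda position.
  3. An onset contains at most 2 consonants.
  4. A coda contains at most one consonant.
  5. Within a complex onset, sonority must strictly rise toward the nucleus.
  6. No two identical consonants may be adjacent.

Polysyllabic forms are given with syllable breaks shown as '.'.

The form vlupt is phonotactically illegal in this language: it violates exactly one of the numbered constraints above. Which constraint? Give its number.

vlupt: syllable 1 coda /pt/ has 2 consonants (> 1).
This is a violation of constraint 4: "A coda contains at most one consonant."
The remaining constraints (1, 2, 3, 5, 6) are satisfied.

4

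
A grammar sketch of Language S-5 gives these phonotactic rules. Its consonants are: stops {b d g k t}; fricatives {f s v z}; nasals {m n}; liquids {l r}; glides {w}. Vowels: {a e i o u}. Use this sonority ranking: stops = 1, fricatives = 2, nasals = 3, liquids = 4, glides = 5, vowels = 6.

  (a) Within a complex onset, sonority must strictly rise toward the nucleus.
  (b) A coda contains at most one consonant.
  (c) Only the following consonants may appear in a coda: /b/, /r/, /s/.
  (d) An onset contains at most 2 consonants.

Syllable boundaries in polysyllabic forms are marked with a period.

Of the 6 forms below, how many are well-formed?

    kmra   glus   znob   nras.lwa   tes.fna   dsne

kmra — violates constraint (d): syllable 1 onset /kmr/ has 3 consonants (> 2) → ill-formed
glus — σ1 onset /gl/ (1→4 rises), coda /s/ ok → well-formed
znob — σ1 onset /zn/ (2→3 rises), coda /b/ ok → well-formed
nras.lwa — σ1 onset /nr/ (3→4 rises), coda /s/ ok; σ2 onset /lw/ (4→5 rises), coda /∅/ ok → well-formed
tes.fna — σ1 onset /t/, coda /s/ ok; σ2 onset /fn/ (2→3 rises), coda /∅/ ok → well-formed
dsne — violates constraint (d): syllable 1 onset /dsn/ has 3 consonants (> 2) → ill-formed
Well-formed: glus, znob, nras.lwa, tes.fna → 4.

4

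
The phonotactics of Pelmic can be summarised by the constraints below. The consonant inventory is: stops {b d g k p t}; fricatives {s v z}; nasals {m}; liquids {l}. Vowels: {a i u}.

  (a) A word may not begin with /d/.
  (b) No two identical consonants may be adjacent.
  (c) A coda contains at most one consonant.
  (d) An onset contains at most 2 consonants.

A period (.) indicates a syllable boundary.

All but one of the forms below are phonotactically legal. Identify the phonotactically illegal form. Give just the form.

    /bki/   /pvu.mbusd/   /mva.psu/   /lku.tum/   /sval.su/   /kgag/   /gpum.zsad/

/pvu.mbusd/

/bki/ — σ1 onset /bk/ (2C), coda /∅/ ok → phonotactically legal
/pvu.mbusd/ — violates constraint (c): syllable 2 coda /sd/ has 2 consonants (> 1) → phonotactically illegal
/mva.psu/ — σ1 onset /mv/ (2C), coda /∅/ ok; σ2 onset /ps/ (2C), coda /∅/ ok → phonotactically legal
/lku.tum/ — σ1 onset /lk/ (2C), coda /∅/ ok; σ2 onset /t/, coda /m/ ok → phonotactically legal
/sval.su/ — σ1 onset /sv/ (2C), coda /l/ ok; σ2 onset /s/, coda /∅/ ok → phonotactically legal
/kgag/ — σ1 onset /kg/ (2C), coda /g/ ok → phonotactically legal
/gpum.zsad/ — σ1 onset /gp/ (2C), coda /m/ ok; σ2 onset /zs/ (2C), coda /d/ ok → phonotactically legal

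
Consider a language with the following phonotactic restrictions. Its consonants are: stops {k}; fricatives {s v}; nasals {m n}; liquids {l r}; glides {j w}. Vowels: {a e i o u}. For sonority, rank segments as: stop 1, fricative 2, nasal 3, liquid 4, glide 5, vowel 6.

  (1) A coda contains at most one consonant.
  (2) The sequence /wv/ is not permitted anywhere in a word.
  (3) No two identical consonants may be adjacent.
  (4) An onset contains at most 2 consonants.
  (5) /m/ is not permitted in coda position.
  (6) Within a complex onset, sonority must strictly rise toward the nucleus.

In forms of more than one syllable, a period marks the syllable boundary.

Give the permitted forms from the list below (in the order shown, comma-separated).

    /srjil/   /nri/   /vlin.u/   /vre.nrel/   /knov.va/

/srjil/ — violates constraint 4: syllable 1 onset /srj/ has 3 consonants (> 2) → not permitted
/nri/ — σ1 onset /nr/ (3→4 rises), coda /∅/ ok → permitted
/vlin.u/ — σ1 onset /vl/ (2→4 rises), coda /n/ ok; σ2 onset /∅/, coda /∅/ ok → permitted
/vre.nrel/ — σ1 onset /vr/ (2→4 rises), coda /∅/ ok; σ2 onset /nr/ (3→4 rises), coda /l/ ok → permitted
/knov.va/ — violates constraint 3: adjacent identical consonants /vv/ → not permitted

/nri/, /vlin.u/, /vre.nrel/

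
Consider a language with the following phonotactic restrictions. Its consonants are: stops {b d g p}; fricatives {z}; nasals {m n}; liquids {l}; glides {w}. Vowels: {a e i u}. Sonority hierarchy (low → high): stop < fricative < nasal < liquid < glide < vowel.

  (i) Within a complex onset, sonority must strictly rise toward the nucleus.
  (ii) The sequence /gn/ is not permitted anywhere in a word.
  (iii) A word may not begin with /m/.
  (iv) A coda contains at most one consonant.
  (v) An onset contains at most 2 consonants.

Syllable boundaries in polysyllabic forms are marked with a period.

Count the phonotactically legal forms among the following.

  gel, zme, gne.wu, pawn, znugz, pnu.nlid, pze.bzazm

3

gel — σ1 onset /g/, coda /l/ ok → phonotactically legal
zme — σ1 onset /zm/ (2→3 rises), coda /∅/ ok → phonotactically legal
gne.wu — violates constraint (ii): contains banned sequence /gn/ → phonotactically illegal
pawn — violates constraint (iv): syllable 1 coda /wn/ has 2 consonants (> 1) → phonotactically illegal
znugz — violates constraint (iv): syllable 1 coda /gz/ has 2 consonants (> 1) → phonotactically illegal
pnu.nlid — σ1 onset /pn/ (1→3 rises), coda /∅/ ok; σ2 onset /nl/ (3→4 rises), coda /d/ ok → phonotactically legal
pze.bzazm — violates constraint (iv): syllable 2 coda /zm/ has 2 consonants (> 1) → phonotactically illegal
Phonotactically legal: gel, zme, pnu.nlid → 3.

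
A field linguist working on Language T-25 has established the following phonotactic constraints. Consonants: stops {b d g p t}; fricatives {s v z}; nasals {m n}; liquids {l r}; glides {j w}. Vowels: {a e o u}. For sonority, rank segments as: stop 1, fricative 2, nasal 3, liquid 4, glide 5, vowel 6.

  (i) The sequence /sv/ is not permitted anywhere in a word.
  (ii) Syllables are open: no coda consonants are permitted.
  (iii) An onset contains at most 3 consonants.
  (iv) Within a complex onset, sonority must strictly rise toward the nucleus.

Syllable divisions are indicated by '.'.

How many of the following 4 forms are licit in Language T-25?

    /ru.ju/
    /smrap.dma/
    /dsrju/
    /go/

2

/ru.ju/ — σ1 onset /r/, coda /∅/ ok; σ2 onset /j/, coda /∅/ ok → licit
/smrap.dma/ — violates constraint (ii): syllable 1 coda /p/ has 1 consonant (> 0) → illicit
/dsrju/ — violates constraint (iii): syllable 1 onset /dsrj/ has 4 consonants (> 3) → illicit
/go/ — σ1 onset /g/, coda /∅/ ok → licit
Licit: /ru.ju/, /go/ → 2.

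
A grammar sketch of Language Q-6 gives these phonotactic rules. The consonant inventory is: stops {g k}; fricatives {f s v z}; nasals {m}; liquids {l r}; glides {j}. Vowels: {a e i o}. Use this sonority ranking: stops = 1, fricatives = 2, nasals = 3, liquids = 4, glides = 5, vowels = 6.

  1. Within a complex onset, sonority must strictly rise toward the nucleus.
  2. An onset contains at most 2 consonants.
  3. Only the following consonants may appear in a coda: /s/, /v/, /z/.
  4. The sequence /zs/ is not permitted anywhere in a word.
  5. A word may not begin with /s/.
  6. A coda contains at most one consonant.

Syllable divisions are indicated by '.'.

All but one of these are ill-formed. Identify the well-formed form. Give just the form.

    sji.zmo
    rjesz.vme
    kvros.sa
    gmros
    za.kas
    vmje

za.kas

sji.zmo — violates constraint 5: word begins with /s/ → ill-formed
rjesz.vme — violates constraint 6: syllable 1 coda /sz/ has 2 consonants (> 1) → ill-formed
kvros.sa — violates constraint 2: syllable 1 onset /kvr/ has 3 consonants (> 2) → ill-formed
gmros — violates constraint 2: syllable 1 onset /gmr/ has 3 consonants (> 2) → ill-formed
za.kas — σ1 onset /z/, coda /∅/ ok; σ2 onset /k/, coda /s/ ok → well-formed
vmje — violates constraint 2: syllable 1 onset /vmj/ has 3 consonants (> 2) → ill-formed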